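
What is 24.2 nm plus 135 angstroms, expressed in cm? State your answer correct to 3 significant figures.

3.77e-6 cm

24.2 nm = 2.42000e-6 cm and 135 Å = 1.35000e-6 cm.
2.42000e-6 + 1.35000e-6 ≈ 3.77e-6 cm.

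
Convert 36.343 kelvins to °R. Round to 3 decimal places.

65.417 degrees Rankine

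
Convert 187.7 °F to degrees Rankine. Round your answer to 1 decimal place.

°R = °F + 459.67.
Applying the formula gives 647.4 °R.

647.4 degrees Rankine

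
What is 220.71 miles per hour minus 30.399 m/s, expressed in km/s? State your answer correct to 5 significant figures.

0.068267 kilometers per second

220.71 mph = 0.0986662 km/s and 30.399 m/s = 0.0303990 km/s.
0.0986662 − 0.0303990 ≈ 0.068267 km/s.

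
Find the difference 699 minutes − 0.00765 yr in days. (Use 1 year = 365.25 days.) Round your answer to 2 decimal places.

699 min = 0.485417 d and 0.00765 yr = 2.79416 d.
0.485417 − 2.79416 ≈ -2.31 d.

-2.31 d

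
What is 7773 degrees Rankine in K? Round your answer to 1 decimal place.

4318.3 K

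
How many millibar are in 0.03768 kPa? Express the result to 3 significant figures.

1 kPa = 10.0000 mbar.
Thus 0.03768 × 10.0000 ≈ 0.377 mbar.

0.377 millibar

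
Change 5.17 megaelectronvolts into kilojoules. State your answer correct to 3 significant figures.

1 MeV = 1.60218e-16 kJ.
So 5.17 × 1.60218e-16 ≈ 8.28e-16 kJ.

8.28e-16 kJ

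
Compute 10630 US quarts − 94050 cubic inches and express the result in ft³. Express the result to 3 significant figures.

301 ft³

10630 US qt = 355.256 ft³ and 94050 in³ = 54.4271 ft³.
355.256 − 54.4271 ≈ 301 ft³.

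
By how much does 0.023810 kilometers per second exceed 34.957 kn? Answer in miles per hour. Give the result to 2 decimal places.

0.023810 km/s = 53.2615 mph and 34.957 kn = 40.2278 mph.
53.2615 − 40.2278 ≈ 13.03 mph.

13.03 mph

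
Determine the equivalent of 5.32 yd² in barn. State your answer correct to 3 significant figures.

4.45e+28 barn

1 square yard = 8.36127e+27 barns.
5.32 × 8.36127e+27 ≈ 4.45e+28 barn.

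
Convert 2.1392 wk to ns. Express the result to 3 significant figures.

1.29e+15 ns

1 wk = 6.04800e+14 ns.
Thus 2.1392 × 6.04800e+14 ≈ 1.29e+15 ns.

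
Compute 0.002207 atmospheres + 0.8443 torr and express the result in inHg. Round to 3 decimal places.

0.002207 atm = 0.0660362 inHg and 0.8443 torr = 0.0332402 inHg.
0.0660362 + 0.0332402 ≈ 0.099 inHg.

0.099 inHg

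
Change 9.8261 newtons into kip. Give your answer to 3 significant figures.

0.00221 kip

1 newton = 0.000224809 kips.
9.8261 × 0.000224809 ≈ 0.00221 kip.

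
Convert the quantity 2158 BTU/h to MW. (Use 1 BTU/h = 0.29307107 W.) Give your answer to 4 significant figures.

0.0006324 megawatts

1 BTU/h = 2.93071e-7 MW.
So 2158 × 2.93071e-7 ≈ 0.0006324 MW.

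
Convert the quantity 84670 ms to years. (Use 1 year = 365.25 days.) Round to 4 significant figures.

1 ms = 3.16881e-11 years.
Then 84670 × 3.16881e-11 ≈ 2.683e-6 yr.

2.683e-6 years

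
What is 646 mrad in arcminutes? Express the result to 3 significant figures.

1 milliradian = 3.43775 arcmin.
646 × 3.43775 ≈ 2220 arcmin.

2220 arcmin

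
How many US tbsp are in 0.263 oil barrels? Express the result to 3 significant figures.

1 bbl = 10752.0 US tbsp.
So 0.263 × 10752.0 ≈ 2830 US tbsp.

2830 US tbsp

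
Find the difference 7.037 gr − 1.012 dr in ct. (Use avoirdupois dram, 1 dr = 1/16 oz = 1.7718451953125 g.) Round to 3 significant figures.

-6.69 carats

7.037 gr = 2.27995 ct and 1.012 dr = 8.96554 ct.
2.27995 − 8.96554 ≈ -6.69 ct.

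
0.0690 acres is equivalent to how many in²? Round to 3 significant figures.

1 acre = 6.27264 × 10^6 in².
So 0.0690 × 6.27264 × 10^6 ≈ 433000 in².

433000 in²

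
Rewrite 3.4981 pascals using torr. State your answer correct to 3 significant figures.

1 pascal = 0.00750062 torr.
Thus 3.4981 × 0.00750062 ≈ 0.0262 torr.

0.0262 torr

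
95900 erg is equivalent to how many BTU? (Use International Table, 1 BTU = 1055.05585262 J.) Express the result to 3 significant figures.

1 erg = 9.47817e-11 BTU.
95900 × 9.47817e-11 ≈ 9.09e-6 BTU.

9.09e-6 British thermal units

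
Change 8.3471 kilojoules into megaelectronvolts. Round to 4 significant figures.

5.210e+16 MeV

1 kJ = 6.24151e+15 megaelectronvolts.
Thus 8.3471 × 6.24151e+15 ≈ 5.210e+16 MeV.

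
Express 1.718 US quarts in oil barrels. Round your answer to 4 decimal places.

0.0102 bbl

1 US quart = 0.00595238 bbl.
1.718 × 0.00595238 ≈ 0.0102 bbl.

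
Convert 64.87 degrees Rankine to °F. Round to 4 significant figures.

-394.8 °F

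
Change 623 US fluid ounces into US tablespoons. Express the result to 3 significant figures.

1 US fl oz = 2.00000 US tablespoons.
Thus 623 × 2.00000 ≈ 1250 US tbsp.

1250 US tablespoons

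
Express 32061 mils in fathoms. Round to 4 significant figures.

0.4453 fathoms

1 mil = 1.38889e-5 fathoms.
So 32061 × 1.38889e-5 ≈ 0.4453 fathom.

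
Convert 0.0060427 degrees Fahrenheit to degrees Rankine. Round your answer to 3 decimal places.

°R = °F + 459.67.
Applying the formula gives 459.676 °R.

459.676 degrees Rankine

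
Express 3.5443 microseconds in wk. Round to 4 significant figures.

1 microsecond = 1.65344e-12 wk.
Then 3.5443 × 1.65344e-12 ≈ 5.860e-12 wk.

5.860e-12 weeks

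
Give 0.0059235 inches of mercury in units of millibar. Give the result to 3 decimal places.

0.201 millibar

1 inch of mercury = 33.8639 millibar.
Thus 0.0059235 × 33.8639 ≈ 0.201 mbar.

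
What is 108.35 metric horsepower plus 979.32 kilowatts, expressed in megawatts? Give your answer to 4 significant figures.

1.059 MW

108.35 PS = 0.0796913 MW and 979.32 kW = 0.979320 MW.
0.0796913 + 0.979320 ≈ 1.059 MW.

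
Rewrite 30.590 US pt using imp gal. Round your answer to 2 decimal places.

3.18 imp gal

1 US pint = 0.104084 imperial gallons.
30.590 × 0.104084 ≈ 3.18 imp gal.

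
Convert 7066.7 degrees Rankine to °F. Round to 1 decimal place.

°R = °F + 459.67.
Applying the formula gives 6607.0 °F.

6607.0 °F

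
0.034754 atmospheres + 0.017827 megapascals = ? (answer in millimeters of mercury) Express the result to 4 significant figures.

0.034754 atm = 26.4130 mmHg and 0.017827 MPa = 133.713 mmHg.
26.4130 + 133.713 ≈ 160.1 mmHg.

160.1 millimeters of mercury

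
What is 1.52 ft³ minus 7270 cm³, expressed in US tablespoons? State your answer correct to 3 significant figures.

2420 US tablespoons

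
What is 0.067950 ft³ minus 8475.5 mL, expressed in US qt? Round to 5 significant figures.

0.067950 ft³ = 2.033205 US qt and 8475.5 mL = 8.955961 US qt.
2.033205 − 8.955961 ≈ -6.9228 US qt.

-6.9228 US quarts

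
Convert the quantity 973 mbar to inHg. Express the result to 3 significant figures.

28.7 inches of mercury

1 mbar = 0.0295300 inHg.
So 973 × 0.0295300 ≈ 28.7 inHg.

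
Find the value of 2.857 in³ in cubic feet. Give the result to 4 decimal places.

0.0017 ft³

1 cubic inch = 0.000578704 ft³.
2.857 × 0.000578704 ≈ 0.0017 ft³.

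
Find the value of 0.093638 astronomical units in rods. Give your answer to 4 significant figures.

1 astronomical unit = 2.97459 × 10^10 rod.
Thus 0.093638 × 2.97459 × 10^10 ≈ 2.785 × 10^9 rod.

2.785 × 10^9 rod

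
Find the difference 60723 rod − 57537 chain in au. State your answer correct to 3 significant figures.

-5.70e-6 au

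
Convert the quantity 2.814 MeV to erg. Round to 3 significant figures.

4.51 × 10^-6 erg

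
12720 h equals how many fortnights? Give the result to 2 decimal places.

37.86 fortnights

1 hour = 0.00297619 fortnight.
Thus 12720 × 0.00297619 ≈ 37.86 fortnight.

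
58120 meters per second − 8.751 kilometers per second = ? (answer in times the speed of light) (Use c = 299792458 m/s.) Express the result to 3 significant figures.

58120 m/s = 0.000193867 c and 8.751 km/s = 2.91902 × 10^-5 c.
0.000193867 − 2.91902 × 10^-5 ≈ 0.000165 c.

0.000165 c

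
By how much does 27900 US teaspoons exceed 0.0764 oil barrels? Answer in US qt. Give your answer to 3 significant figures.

132 US qt

27900 US tsp = 145.3125 US qt and 0.0764 bbl = 12.83520 US qt.
145.3125 − 12.83520 ≈ 132 US qt.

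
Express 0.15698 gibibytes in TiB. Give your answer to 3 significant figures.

1 GiB = 0.0009765625 tebibytes.
0.15698 × 0.0009765625 ≈ 0.000153 TiB.

0.000153 TiB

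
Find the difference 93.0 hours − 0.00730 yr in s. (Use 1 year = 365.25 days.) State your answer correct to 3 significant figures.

104000 s

93.0 h = 334800 s and 0.00730 yr = 230370 s.
334800 − 230370 ≈ 104000 s.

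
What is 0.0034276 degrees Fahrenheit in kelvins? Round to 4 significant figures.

255.4 K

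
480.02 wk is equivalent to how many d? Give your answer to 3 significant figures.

3360 days

1 week = 7.00000 d.
Then 480.02 × 7.00000 ≈ 3360 d.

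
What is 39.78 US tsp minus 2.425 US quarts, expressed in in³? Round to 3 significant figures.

39.78 US tsp = 11.9651 in³ and 2.425 US qt = 140.044 in³.
11.9651 − 140.044 ≈ -128 in³.

-128 in³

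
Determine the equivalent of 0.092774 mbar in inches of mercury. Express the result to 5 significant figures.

0.0027396 inHg

1 millibar = 0.0295300 inHg.
So 0.092774 × 0.0295300 ≈ 0.0027396 inHg.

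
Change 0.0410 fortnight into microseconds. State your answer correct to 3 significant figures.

4.96e+10 μs

1 fortnight = 1.20960e+12 μs.
Thus 0.0410 × 1.20960e+12 ≈ 4.96e+10 μs.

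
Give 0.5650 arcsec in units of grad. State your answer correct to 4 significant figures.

0.0001744 grad

1 arcsec = 0.000308642 gradians.
Then 0.5650 × 0.000308642 ≈ 0.0001744 grad.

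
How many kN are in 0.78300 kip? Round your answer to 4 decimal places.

1 kip = 4.44822 kN.
So 0.78300 × 4.44822 ≈ 3.4830 kN.

3.4830 kN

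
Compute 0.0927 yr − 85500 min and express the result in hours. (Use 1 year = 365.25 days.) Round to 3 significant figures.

-612 hours

0.0927 yr = 812.608 h and 85500 min = 1425.00 h.
812.608 − 1425.00 ≈ -612 h.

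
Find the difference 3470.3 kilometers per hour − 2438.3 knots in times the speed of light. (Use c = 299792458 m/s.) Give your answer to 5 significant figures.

-9.6866e-7 times the speed of light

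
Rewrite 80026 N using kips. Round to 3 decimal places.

1 N = 0.000224809 kip.
Thus 80026 × 0.000224809 ≈ 17.991 kip.

17.991 kips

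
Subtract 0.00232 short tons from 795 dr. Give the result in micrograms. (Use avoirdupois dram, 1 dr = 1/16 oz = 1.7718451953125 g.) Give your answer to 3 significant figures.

795 dr = 1.40862 × 10^9 μg and 0.00232 short ton = 2.10467 × 10^9 μg.
1.40862 × 10^9 − 2.10467 × 10^9 ≈ -6.96 × 10^8 μg.

-6.96 × 10^8 μg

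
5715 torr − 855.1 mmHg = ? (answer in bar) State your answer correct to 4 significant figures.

6.479 bar

5715 torr = 7.61937 bar and 855.1 mmHg = 1.14004 bar.
7.61937 − 1.14004 ≈ 6.479 bar.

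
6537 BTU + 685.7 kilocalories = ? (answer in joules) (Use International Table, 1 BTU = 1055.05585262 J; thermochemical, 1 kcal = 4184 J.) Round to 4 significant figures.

6537 BTU = 6.89690e+6 J and 685.7 kcal = 2.86897e+6 J.
6.89690e+6 + 2.86897e+6 ≈ 9.766e+6 J.

9.766e+6 joules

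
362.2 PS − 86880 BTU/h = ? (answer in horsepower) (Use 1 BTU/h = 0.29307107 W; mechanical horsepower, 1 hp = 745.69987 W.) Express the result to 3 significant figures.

362.2 PS = 357.245 hp and 86880 BTU/h = 34.1451 hp.
357.245 − 34.1451 ≈ 323 hp.

323 hp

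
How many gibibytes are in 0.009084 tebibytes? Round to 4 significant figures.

9.302 GiB

1 tebibyte = 1024.00 gibibytes.
So 0.009084 × 1024.00 ≈ 9.302 GiB.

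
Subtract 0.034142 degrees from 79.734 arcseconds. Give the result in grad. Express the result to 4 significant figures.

79.734 arcsec = 0.0246093 grad and 0.034142 ° = 0.0379356 grad.
0.0246093 − 0.0379356 ≈ -0.01333 grad.

-0.01333 grad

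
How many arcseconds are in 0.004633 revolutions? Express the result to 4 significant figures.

6004 arcseconds

1 rev = 1.29600 × 10^6 arcseconds.
Thus 0.004633 × 1.29600 × 10^6 ≈ 6004 arcsec.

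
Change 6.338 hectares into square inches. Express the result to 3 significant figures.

1 ha = 1.55000 × 10^7 square inches.
6.338 × 1.55000 × 10^7 ≈ 9.82 × 10^7 in².

9.82 × 10^7 in²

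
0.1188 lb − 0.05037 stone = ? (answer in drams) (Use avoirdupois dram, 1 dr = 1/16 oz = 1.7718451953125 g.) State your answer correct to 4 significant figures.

0.1188 lb = 30.4128 dr and 0.05037 st = 180.526 dr.
30.4128 − 180.526 ≈ -150.1 dr.

-150.1 dr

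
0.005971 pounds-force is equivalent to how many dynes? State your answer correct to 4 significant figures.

2656 dyn

1 lbf = 444822 dyn.
Then 0.005971 × 444822 ≈ 2656 dyn.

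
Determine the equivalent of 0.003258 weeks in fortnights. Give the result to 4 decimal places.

1 week = 0.500000 fortnight.
Then 0.003258 × 0.500000 ≈ 0.0016 fortnight.

0.0016 fortnight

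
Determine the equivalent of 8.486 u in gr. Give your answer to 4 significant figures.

2.175e-22 gr

1 u = 2.56260e-23 grains.
Then 8.486 × 2.56260e-23 ≈ 2.175e-22 gr.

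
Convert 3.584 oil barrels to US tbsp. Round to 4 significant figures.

1 bbl = 10752.0 US tablespoons.
Thus 3.584 × 10752.0 ≈ 38540 US tbsp.

38540 US tbsp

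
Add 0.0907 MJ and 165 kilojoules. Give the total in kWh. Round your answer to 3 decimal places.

0.0907 MJ = 0.0251944 kWh and 165 kJ = 0.0458333 kWh.
0.0251944 + 0.0458333 ≈ 0.071 kWh.

0.071 kWh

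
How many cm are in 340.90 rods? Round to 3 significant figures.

171000 cm

1 rod = 502.920 centimeters.
So 340.90 × 502.920 ≈ 171000 cm.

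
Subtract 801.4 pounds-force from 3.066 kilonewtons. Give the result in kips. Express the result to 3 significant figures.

-0.112 kip

3.066 kN = 0.689264 kip and 801.4 lbf = 0.801400 kip.
0.689264 − 0.801400 ≈ -0.112 kip.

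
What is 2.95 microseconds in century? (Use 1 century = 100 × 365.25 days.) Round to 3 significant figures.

1 μs = 3.16881 × 10^-16 century.
So 2.95 × 3.16881 × 10^-16 ≈ 9.35 × 10^-16 century.

9.35 × 10^-16 centuries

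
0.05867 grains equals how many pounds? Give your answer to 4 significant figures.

8.381 × 10^-6 lb

1 grain = 0.000142857 lb.
So 0.05867 × 0.000142857 ≈ 8.381 × 10^-6 lb.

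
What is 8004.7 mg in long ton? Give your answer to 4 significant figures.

7.878 × 10^-6 long tons

1 milligram = 9.84207 × 10^-10 long ton.
Then 8004.7 × 9.84207 × 10^-10 ≈ 7.878 × 10^-6 long ton.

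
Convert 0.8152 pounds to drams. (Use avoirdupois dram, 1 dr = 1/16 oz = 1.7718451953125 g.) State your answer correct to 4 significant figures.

1 pound = 256.000 dr.
0.8152 × 256.000 ≈ 208.7 dr.

208.7 dr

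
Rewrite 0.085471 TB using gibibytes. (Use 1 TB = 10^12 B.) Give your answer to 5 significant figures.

79.601 GiB

1 TB = 931.323 GiB.
So 0.085471 × 931.323 ≈ 79.601 GiB.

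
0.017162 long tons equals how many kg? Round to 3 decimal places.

17.437 kilograms

1 long ton = 1016.05 kilograms.
Thus 0.017162 × 1016.05 ≈ 17.437 kg.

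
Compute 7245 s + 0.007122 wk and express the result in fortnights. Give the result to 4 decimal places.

0.0096 fortnight

7245 s = 0.00598958 fortnight and 0.007122 wk = 0.00356100 fortnight.
0.00598958 + 0.00356100 ≈ 0.0096 fortnight.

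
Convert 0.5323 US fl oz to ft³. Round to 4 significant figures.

1 US fl oz = 0.00104438 cubic feet.
Then 0.5323 × 0.00104438 ≈ 0.0005559 ft³.

0.0005559 ft³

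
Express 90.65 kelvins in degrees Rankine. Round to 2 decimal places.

163.17 °R

°R = K × 9/5.
Applying the formula gives 163.17 °R.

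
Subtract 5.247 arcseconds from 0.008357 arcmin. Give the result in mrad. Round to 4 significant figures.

0.008357 arcmin = 0.00243095 mrad and 5.247 arcsec = 0.0254382 mrad.
0.00243095 − 0.0254382 ≈ -0.02301 mrad.

-0.02301 mrad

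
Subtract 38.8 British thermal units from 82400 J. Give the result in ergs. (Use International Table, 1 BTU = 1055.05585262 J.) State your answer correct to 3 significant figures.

4.15 × 10^11 erg

82400 J = 8.24000 × 10^11 erg and 38.8 BTU = 4.09362 × 10^11 erg.
8.24000 × 10^11 − 4.09362 × 10^11 ≈ 4.15 × 10^11 erg.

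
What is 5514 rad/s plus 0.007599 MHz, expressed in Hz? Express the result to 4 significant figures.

5514 rad/s = 877.580 Hz and 0.007599 MHz = 7599.00 Hz.
877.580 + 7599.00 ≈ 8477 Hz.

8477 Hz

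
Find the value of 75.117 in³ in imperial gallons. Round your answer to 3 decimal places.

1 cubic inch = 0.00360465 imp gal.
Then 75.117 × 0.00360465 ≈ 0.271 imp gal.

0.271 imperial gallons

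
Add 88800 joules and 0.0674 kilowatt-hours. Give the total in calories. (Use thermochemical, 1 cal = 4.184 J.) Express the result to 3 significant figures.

79200 cal

88800 J = 21223.7 cal and 0.0674 kWh = 57992.4 cal.
21223.7 + 57992.4 ≈ 79200 cal.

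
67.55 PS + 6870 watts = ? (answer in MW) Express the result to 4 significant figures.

67.55 PS = 0.0496829 MW and 6870 W = 0.00687000 MW.
0.0496829 + 0.00687000 ≈ 0.05655 MW.

0.05655 MW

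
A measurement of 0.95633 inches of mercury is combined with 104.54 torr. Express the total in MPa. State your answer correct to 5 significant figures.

0.017176 MPa

0.95633 inHg = 0.00323851 MPa and 104.54 torr = 0.0139375 MPa.
0.00323851 + 0.0139375 ≈ 0.017176 MPa.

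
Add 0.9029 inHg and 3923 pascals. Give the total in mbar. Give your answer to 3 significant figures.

69.8 mbar

0.9029 inHg = 30.5757 mbar and 3923 Pa = 39.2300 mbar.
30.5757 + 39.2300 ≈ 69.8 mbar.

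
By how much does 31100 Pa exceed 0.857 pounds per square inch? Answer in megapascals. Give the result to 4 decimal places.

0.0252 megapascals

31100 Pa = 0.0311000 MPa and 0.857 psi = 0.00590881 MPa.
0.0311000 − 0.00590881 ≈ 0.0252 MPa.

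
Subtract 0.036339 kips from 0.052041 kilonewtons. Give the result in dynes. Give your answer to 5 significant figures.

0.052041 kN = 5.20410e+6 dyn and 0.036339 kip = 1.61644e+7 dyn.
5.20410e+6 − 1.61644e+7 ≈ -1.0960e+7 dyn.

-1.0960e+7 dynes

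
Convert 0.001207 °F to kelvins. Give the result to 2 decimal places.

255.37 K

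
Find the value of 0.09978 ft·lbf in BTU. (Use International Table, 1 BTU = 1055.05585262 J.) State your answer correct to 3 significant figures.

0.000128 BTU

1 foot-pound = 0.00128507 British thermal units.
Thus 0.09978 × 0.00128507 ≈ 0.000128 BTU.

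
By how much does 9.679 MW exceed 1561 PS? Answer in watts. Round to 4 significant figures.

9.679 MW = 9.67900e+6 W and 1561 PS = 1.14811e+6 W.
9.67900e+6 − 1.14811e+6 ≈ 8.531e+6 W.

8.531e+6 watts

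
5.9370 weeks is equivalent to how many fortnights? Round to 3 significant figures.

2.97 fortnight

1 wk = 0.500000 fortnight.
So 5.9370 × 0.500000 ≈ 2.97 fortnight.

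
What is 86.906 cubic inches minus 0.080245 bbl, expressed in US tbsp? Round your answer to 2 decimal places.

86.906 in³ = 96.3114 US tbsp and 0.080245 bbl = 862.794 US tbsp.
96.3114 − 862.794 ≈ -766.48 US tbsp.

-766.48 US tbsp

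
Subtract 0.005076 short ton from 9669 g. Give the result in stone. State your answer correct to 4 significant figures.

0.7975 st

9669 g = 1.52261 st and 0.005076 short ton = 0.725143 st.
1.52261 − 0.725143 ≈ 0.7975 st.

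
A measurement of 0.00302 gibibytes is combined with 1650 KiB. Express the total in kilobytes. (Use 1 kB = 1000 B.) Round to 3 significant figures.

0.00302 GiB = 3242.70 kB and 1650 KiB = 1689.60 kB.
3242.70 + 1689.60 ≈ 4930 kB.

4930 kilobytes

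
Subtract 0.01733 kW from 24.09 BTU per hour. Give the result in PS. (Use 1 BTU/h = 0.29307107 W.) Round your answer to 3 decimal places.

-0.014 metric horsepower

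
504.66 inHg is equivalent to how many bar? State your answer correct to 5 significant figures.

17.090 bar

1 inch of mercury = 0.0338639 bar.
Thus 504.66 × 0.0338639 ≈ 17.090 bar.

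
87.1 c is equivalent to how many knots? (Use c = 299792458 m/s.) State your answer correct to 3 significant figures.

1 speed of light = 5.82750e+8 kn.
87.1 × 5.82750e+8 ≈ 5.08e+10 kn.

5.08e+10 kn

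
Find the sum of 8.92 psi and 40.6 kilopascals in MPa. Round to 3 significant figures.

0.102 megapascals

8.92 psi = 0.0615012 MPa and 40.6 kPa = 0.0406000 MPa.
0.0615012 + 0.0406000 ≈ 0.102 MPa.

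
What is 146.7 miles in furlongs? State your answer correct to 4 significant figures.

1174 furlongs

1 mi = 8.00000 furlongs.
Thus 146.7 × 8.00000 ≈ 1174 furlong.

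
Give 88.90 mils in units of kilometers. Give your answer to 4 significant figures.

2.258 × 10^-6 km

1 mil = 2.54000 × 10^-8 km.
So 88.90 × 2.54000 × 10^-8 ≈ 2.258 × 10^-6 km.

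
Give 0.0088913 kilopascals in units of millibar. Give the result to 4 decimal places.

0.0889 mbar

1 kilopascal = 10.0000 mbar.
Thus 0.0088913 × 10.0000 ≈ 0.0889 mbar.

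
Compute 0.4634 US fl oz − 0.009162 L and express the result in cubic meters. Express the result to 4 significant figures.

4.542e-6 m³

0.4634 US fl oz = 1.37044e-5 m³ and 0.009162 L = 9.16200e-6 m³.
1.37044e-5 − 9.16200e-6 ≈ 4.542e-6 m³.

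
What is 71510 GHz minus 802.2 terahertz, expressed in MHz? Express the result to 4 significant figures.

71510 GHz = 7.15100 × 10^7 MHz and 802.2 THz = 8.02200 × 10^8 MHz.
7.15100 × 10^7 − 8.02200 × 10^8 ≈ -7.307 × 10^8 MHz.

-7.307 × 10^8 MHz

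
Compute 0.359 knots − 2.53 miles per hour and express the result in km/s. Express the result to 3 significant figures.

0.359 kn = 0.000184686 km/s and 2.53 mph = 0.00113101 km/s.
0.000184686 − 0.00113101 ≈ -0.000946 km/s.

-0.000946 kilometers per second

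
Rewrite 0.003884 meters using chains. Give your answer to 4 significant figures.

0.0001931 chain

1 m = 0.0497097 chain.
Then 0.003884 × 0.0497097 ≈ 0.0001931 chain.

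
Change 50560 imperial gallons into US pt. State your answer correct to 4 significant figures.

1 imp gal = 9.60760 US pt.
So 50560 × 9.60760 ≈ 485800 US pt.

485800 US pints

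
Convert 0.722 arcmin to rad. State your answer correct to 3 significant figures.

0.000210 rad

1 arcminute = 0.000290888 rad.
0.722 × 0.000290888 ≈ 0.000210 rad.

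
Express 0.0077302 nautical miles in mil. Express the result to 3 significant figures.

1 nautical mile = 7.29134e+7 mil.
0.0077302 × 7.29134e+7 ≈ 564000 mil.

564000 mil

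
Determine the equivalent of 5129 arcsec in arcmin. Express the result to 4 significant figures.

85.48 arcmin

1 arcsec = 0.0166667 arcmin.
Then 5129 × 0.0166667 ≈ 85.48 arcmin.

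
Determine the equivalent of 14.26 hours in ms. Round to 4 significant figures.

1 h = 3.60000e+6 ms.
14.26 × 3.60000e+6 ≈ 5.134e+7 ms.

5.134e+7 ms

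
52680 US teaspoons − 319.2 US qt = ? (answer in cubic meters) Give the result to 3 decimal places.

-0.042 m³

52680 US tsp = 0.259656 m³ and 319.2 US qt = 0.302076 m³.
0.259656 − 0.302076 ≈ -0.042 m³.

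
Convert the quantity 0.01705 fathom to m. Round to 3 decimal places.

0.031 m

1 fathom = 1.82880 meters.
So 0.01705 × 1.82880 ≈ 0.031 m.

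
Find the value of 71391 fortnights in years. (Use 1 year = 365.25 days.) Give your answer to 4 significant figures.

2736 years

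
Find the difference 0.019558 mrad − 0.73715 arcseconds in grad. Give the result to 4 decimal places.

0.0010 grad

0.019558 mrad = 0.00124510 grad and 0.73715 arcsec = 0.000227515 grad.
0.00124510 − 0.000227515 ≈ 0.0010 grad.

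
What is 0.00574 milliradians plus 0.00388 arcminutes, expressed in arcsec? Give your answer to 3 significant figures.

0.00574 mrad = 1.18396 arcsec and 0.00388 arcmin = 0.232800 arcsec.
1.18396 + 0.232800 ≈ 1.42 arcsec.

1.42 arcsec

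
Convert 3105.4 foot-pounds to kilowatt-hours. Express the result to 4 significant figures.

0.001170 kilowatt-hours

1 foot-pound = 3.76616e-7 kWh.
3105.4 × 3.76616e-7 ≈ 0.001170 kWh.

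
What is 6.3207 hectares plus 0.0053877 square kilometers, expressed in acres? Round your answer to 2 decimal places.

16.95 acre

6.3207 ha = 15.6188 acre and 0.0053877 km² = 1.33133 acre.
15.6188 + 1.33133 ≈ 16.95 acre.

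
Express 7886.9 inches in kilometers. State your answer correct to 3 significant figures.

1 in = 2.54000 × 10^-5 km.
7886.9 × 2.54000 × 10^-5 ≈ 0.200 km.

0.200 kilometers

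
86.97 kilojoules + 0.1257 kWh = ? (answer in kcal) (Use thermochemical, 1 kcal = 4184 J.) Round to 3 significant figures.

86.97 kJ = 20.7863 kcal and 0.1257 kWh = 108.155 kcal.
20.7863 + 108.155 ≈ 129 kcal.

129 kcal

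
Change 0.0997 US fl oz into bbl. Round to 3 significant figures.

1 US fluid ounce = 0.000186012 oil barrels.
Thus 0.0997 × 0.000186012 ≈ 1.85 × 10^-5 bbl.

1.85 × 10^-5 oil barrels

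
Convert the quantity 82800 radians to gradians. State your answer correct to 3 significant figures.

5.27e+6 grad

1 rad = 63.6620 grad.
82800 × 63.6620 ≈ 5.27e+6 grad.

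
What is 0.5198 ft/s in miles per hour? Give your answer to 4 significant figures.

0.3544 mph

1 foot per second = 0.681818 mph.
So 0.5198 × 0.681818 ≈ 0.3544 mph.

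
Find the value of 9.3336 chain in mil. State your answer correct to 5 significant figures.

7.3922e+6 mils

1 chain = 792000 mil.
So 9.3336 × 792000 ≈ 7.3922e+6 mil.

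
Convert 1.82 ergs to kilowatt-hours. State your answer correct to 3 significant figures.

1 erg = 2.77778e-14 kWh.
So 1.82 × 2.77778e-14 ≈ 5.06e-14 kWh.

5.06e-14 kWh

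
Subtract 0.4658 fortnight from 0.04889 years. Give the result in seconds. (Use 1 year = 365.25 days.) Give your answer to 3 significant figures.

0.04889 yr = 1.54285 × 10^6 s and 0.4658 fortnight = 563432 s.
1.54285 × 10^6 − 563432 ≈ 979000 s.

979000 s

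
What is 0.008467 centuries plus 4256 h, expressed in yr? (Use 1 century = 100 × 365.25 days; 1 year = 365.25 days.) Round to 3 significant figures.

1.33 years

0.008467 century = 0.846700 yr and 4256 h = 0.485512 yr.
0.846700 + 0.485512 ≈ 1.33 yr.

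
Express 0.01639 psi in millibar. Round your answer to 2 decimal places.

1.13 mbar

1 pound per square inch = 68.9476 millibar.
So 0.01639 × 68.9476 ≈ 1.13 mbar.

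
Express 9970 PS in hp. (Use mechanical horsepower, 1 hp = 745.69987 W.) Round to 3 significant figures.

9830 horsepower

1 PS = 0.986320 horsepower.
Then 9970 × 0.986320 ≈ 9830 hp.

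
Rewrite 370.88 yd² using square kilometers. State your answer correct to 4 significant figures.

0.0003101 km²

1 square yard = 8.36127 × 10^-7 square kilometers.
Then 370.88 × 8.36127 × 10^-7 ≈ 0.0003101 km².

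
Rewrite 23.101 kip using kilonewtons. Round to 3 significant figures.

1 kip = 4.44822 kN.
Thus 23.101 × 4.44822 ≈ 103 kN.

103 kN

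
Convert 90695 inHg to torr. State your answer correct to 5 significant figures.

2.3037e+6 torr

1 inHg = 25.4000 torr.
Thus 90695 × 25.4000 ≈ 2.3037e+6 torr.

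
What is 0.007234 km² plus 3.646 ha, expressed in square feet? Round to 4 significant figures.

470300 ft²

0.007234 km² = 77866.1 ft² and 3.646 ha = 392452 ft².
77866.1 + 392452 ≈ 470300 ft².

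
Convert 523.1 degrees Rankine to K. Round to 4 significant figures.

290.6 kelvins

°R = K × 9/5.
Applying the formula gives 290.6 K.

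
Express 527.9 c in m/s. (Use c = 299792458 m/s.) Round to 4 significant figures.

1 speed of light = 2.99792e+8 m/s.
Then 527.9 × 2.99792e+8 ≈ 1.583e+11 m/s.

1.583e+11 meters per second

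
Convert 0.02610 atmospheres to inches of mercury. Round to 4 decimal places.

0.7809 inHg

1 atmosphere = 29.9213 inHg.
So 0.02610 × 29.9213 ≈ 0.7809 inHg.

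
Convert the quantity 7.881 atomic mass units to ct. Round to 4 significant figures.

6.543 × 10^-23 ct

1 atomic mass unit = 8.30270 × 10^-24 carats.
Then 7.881 × 8.30270 × 10^-24 ≈ 6.543 × 10^-23 ct.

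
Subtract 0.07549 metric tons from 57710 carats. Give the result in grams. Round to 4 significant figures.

-63950 g

57710 ct = 11542.0 g and 0.07549 t = 75490.0 g.
11542.0 − 75490.0 ≈ -63950 g.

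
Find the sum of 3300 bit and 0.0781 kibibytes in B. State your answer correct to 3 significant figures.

492 B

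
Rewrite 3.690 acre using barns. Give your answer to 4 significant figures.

1.493 × 10^32 barns

1 acre = 4.04686 × 10^31 barn.
So 3.690 × 4.04686 × 10^31 ≈ 1.493 × 10^32 barn.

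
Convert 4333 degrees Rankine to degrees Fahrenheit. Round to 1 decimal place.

3873.3 °F

°R = °F + 459.67.
Applying the formula gives 3873.3 °F.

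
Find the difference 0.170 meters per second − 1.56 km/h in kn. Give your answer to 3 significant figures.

-0.512 kn

0.170 m/s = 0.330454 kn and 1.56 km/h = 0.842333 kn.
0.330454 − 0.842333 ≈ -0.512 kn.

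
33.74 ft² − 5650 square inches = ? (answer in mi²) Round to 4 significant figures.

33.74 ft² = 1.21026 × 10^-6 mi² and 5650 in² = 1.40740 × 10^-6 mi².
1.21026 × 10^-6 − 1.40740 × 10^-6 ≈ -1.971 × 10^-7 mi².

-1.971 × 10^-7 mi²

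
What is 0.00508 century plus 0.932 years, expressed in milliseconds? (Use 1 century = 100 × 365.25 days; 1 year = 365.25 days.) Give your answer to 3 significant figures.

0.00508 century = 1.60313e+10 ms and 0.932 yr = 2.94117e+10 ms.
1.60313e+10 + 2.94117e+10 ≈ 4.54e+10 ms.

4.54e+10 ms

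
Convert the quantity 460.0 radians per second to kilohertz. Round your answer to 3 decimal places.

1 rad/s = 0.000159155 kilohertz.
So 460.0 × 0.000159155 ≈ 0.073 kHz.

0.073 kHz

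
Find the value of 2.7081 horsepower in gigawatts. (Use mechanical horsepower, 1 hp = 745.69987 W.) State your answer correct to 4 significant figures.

1 hp = 7.45700e-7 GW.
Then 2.7081 × 7.45700e-7 ≈ 2.019e-6 GW.

2.019e-6 gigawatts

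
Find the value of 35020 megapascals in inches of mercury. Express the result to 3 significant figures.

1.03e+7 inHg

1 MPa = 295.300 inches of mercury.
Thus 35020 × 295.300 ≈ 1.03e+7 inHg.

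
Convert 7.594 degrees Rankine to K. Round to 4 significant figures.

4.219 kelvins

°R = K × 9/5.
Applying the formula gives 4.219 K.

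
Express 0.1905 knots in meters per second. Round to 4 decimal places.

0.0980 meters per second

1 kn = 0.514444 m/s.
Thus 0.1905 × 0.514444 ≈ 0.0980 m/s.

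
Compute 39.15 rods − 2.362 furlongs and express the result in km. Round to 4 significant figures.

39.15 rod = 0.196893 km and 2.362 furlong = 0.475159 km.
0.196893 − 0.475159 ≈ -0.2783 km.

-0.2783 km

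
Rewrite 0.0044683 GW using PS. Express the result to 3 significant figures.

1 gigawatt = 1.35962 × 10^6 PS.
So 0.0044683 × 1.35962 × 10^6 ≈ 6080 PS.

6080 PS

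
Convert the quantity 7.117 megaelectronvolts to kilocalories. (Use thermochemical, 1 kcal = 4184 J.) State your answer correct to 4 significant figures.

2.725e-16 kilocalories

1 MeV = 3.82929e-17 kcal.
7.117 × 3.82929e-17 ≈ 2.725e-16 kcal.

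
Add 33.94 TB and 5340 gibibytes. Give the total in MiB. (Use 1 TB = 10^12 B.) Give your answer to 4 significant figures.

3.784 × 10^7 mebibytes

33.94 TB = 3.23677 × 10^7 MiB and 5340 GiB = 5.46816 × 10^6 MiB.
3.23677 × 10^7 + 5.46816 × 10^6 ≈ 3.784 × 10^7 MiB.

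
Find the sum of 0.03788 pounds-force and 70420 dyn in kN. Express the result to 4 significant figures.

0.0008727 kilonewtons

0.03788 lbf = 0.000168499 kN and 70420 dyn = 0.000704200 kN.
0.000168499 + 0.000704200 ≈ 0.0008727 kN.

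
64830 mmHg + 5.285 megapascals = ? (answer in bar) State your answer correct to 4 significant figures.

139.3 bar

64830 mmHg = 86.4329 bar and 5.285 MPa = 52.8500 bar.
86.4329 + 52.8500 ≈ 139.3 bar.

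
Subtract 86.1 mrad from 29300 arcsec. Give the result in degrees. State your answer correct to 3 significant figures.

29300 arcsec = 8.13889 ° and 86.1 mrad = 4.93317 °.
8.13889 − 4.93317 ≈ 3.21 °.

3.21 °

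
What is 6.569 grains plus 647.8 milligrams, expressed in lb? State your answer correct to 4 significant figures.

0.002367 lb

6.569 gr = 0.000938429 lb and 647.8 mg = 0.00142815 lb.
0.000938429 + 0.00142815 ≈ 0.002367 lb.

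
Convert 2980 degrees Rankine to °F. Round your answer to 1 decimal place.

2520.3 °F

°R = °F + 459.67.
Applying the formula gives 2520.3 °F.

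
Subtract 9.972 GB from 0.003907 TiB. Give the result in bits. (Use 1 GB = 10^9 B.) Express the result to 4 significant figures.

0.003907 TiB = 3.43663e+10 bit and 9.972 GB = 7.97760e+10 bit.
3.43663e+10 − 7.97760e+10 ≈ -4.541e+10 bit.

-4.541e+10 bits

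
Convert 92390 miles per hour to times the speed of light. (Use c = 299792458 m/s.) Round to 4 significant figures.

1 mph = 1.49116e-9 times the speed of light.
92390 × 1.49116e-9 ≈ 0.0001378 c.

0.0001378 times the speed of light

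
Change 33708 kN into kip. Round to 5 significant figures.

7577.9 kips

1 kilonewton = 0.224809 kip.
So 33708 × 0.224809 ≈ 7577.9 kip.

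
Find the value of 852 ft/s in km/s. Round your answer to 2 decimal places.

1 ft/s = 0.000304800 kilometers per second.
852 × 0.000304800 ≈ 0.26 km/s.

0.26 km/s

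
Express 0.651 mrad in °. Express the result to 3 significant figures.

1 milliradian = 0.0572958 °.
Then 0.651 × 0.0572958 ≈ 0.0373 °.

0.0373 degrees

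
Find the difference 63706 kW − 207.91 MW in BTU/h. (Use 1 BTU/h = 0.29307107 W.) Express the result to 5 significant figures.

63706 kW = 2.17374e+8 BTU/h and 207.91 MW = 7.09418e+8 BTU/h.
2.17374e+8 − 7.09418e+8 ≈ -4.9204e+8 BTU/h.

-4.9204e+8 BTU/h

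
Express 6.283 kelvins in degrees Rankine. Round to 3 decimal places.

11.309 °R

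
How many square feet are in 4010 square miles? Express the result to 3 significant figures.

1 square mile = 2.78784 × 10^7 ft².
So 4010 × 2.78784 × 10^7 ≈ 1.12 × 10^11 ft².

1.12 × 10^11 square feet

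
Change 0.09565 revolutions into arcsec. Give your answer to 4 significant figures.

124000 arcsec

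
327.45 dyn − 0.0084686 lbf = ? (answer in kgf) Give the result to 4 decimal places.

-0.0035 kgf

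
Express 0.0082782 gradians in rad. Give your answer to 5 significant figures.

1 grad = 0.0157080 rad.
So 0.0082782 × 0.0157080 ≈ 0.00013003 rad.

0.00013003 radians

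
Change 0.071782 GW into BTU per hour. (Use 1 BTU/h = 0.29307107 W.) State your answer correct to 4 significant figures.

1 gigawatt = 3.41214e+9 BTU per hour.
So 0.071782 × 3.41214e+9 ≈ 2.449e+8 BTU/h.

2.449e+8 BTU/h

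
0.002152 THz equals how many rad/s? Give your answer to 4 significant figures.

1.352 × 10^10 radians per second

1 terahertz = 6.28319 × 10^12 radians per second.
Thus 0.002152 × 6.28319 × 10^12 ≈ 1.352 × 10^10 rad/s.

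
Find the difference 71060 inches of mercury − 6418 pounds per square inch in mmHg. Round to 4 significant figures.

1.473e+6 mmHg

71060 inHg = 1.80492e+6 mmHg and 6418 psi = 331906 mmHg.
1.80492e+6 − 331906 ≈ 1.473e+6 mmHg.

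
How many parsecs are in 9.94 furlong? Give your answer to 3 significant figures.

6.48e-14 parsecs

1 furlong = 6.51941e-15 pc.
Then 9.94 × 6.51941e-15 ≈ 6.48e-14 pc.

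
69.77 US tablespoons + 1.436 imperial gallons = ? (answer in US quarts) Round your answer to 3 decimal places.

7.988 US quarts

69.77 US tbsp = 1.09016 US qt and 1.436 imp gal = 6.89826 US qt.
1.09016 + 6.89826 ≈ 7.988 US qt.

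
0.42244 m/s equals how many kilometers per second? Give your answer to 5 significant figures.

0.00042244 km/s

1 m/s = 0.00100000 km/s.
0.42244 × 0.00100000 ≈ 0.00042244 km/s.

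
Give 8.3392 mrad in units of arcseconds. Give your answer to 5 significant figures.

1720.1 arcsec

1 milliradian = 206.265 arcseconds.
So 8.3392 × 206.265 ≈ 1720.1 arcsec.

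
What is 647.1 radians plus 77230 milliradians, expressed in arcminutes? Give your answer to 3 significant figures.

2.49e+6 arcmin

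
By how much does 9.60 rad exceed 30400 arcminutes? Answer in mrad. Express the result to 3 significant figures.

9.60 rad = 9600.00 mrad and 30400 arcmin = 8843.00 mrad.
9600.00 − 8843.00 ≈ 757 mrad.

757 mrad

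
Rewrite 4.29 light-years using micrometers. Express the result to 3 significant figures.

1 light-year = 9.46073e+21 μm.
Thus 4.29 × 9.46073e+21 ≈ 4.06e+22 μm.

4.06e+22 μm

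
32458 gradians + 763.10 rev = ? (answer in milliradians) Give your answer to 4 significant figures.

5.305e+6 milliradians

32458 grad = 509849 mrad and 763.10 rev = 4.79470e+6 mrad.
509849 + 4.79470e+6 ≈ 5.305e+6 mrad.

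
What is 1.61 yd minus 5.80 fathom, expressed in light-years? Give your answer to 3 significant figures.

1.61 yd = 1.55610 × 10^-16 ly and 5.80 fathom = 1.12117 × 10^-15 ly.
1.55610 × 10^-16 − 1.12117 × 10^-15 ≈ -9.66 × 10^-16 ly.

-9.66 × 10^-16 ly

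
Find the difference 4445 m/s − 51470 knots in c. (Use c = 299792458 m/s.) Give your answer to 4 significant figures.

4445 m/s = 1.48269 × 10^-5 c and 51470 kn = 8.83226 × 10^-5 c.
1.48269 × 10^-5 − 8.83226 × 10^-5 ≈ -7.350 × 10^-5 c.

-7.350 × 10^-5 c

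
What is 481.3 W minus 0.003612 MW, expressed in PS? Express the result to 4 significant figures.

481.3 W = 0.654386 PS and 0.003612 MW = 4.91095 PS.
0.654386 − 4.91095 ≈ -4.257 PS.

-4.257 metric horsepower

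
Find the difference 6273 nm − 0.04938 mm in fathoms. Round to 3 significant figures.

6273 nm = 3.43012 × 10^-6 fathom and 0.04938 mm = 2.70013 × 10^-5 fathom.
3.43012 × 10^-6 − 2.70013 × 10^-5 ≈ -2.36 × 10^-5 fathom.

-2.36 × 10^-5 fathom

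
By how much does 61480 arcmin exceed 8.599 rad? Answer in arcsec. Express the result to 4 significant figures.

1.915 × 10^6 arcsec

61480 arcmin = 3.68880 × 10^6 arcsec and 8.599 rad = 1.77367 × 10^6 arcsec.
3.68880 × 10^6 − 1.77367 × 10^6 ≈ 1.915 × 10^6 arcsec.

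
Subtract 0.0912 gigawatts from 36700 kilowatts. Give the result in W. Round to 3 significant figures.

-5.45e+7 watts

36700 kW = 3.67000e+7 W and 0.0912 GW = 9.12000e+7 W.
3.67000e+7 − 9.12000e+7 ≈ -5.45e+7 W.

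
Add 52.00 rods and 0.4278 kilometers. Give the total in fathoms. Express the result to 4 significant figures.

376.9 fathoms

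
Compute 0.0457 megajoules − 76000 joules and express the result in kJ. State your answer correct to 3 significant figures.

-30.3 kJ

0.0457 MJ = 45.7000 kJ and 76000 J = 76.0000 kJ.
45.7000 − 76.0000 ≈ -30.3 kJ.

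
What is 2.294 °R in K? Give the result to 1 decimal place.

°R = K × 9/5.
Applying the formula gives 1.3 K.

1.3 K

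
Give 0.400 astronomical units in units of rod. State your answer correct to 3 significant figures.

1 au = 2.97459e+10 rods.
So 0.400 × 2.97459e+10 ≈ 1.19e+10 rod.

1.19e+10 rods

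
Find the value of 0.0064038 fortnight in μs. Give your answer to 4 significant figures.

7.746 × 10^9 μs

1 fortnight = 1.20960 × 10^12 μs.
Thus 0.0064038 × 1.20960 × 10^12 ≈ 7.746 × 10^9 μs.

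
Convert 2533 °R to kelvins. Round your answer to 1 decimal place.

1407.2 kelvins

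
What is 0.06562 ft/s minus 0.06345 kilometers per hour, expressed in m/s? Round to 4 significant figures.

0.002376 m/s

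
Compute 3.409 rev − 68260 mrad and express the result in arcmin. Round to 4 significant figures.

-161000 arcmin

3.409 rev = 73634.4 arcmin and 68260 mrad = 234661 arcmin.
73634.4 − 234661 ≈ -161000 arcmin.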